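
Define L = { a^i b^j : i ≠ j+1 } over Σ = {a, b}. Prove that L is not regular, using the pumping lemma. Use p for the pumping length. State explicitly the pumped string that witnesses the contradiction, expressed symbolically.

Toward a contradiction, assume L is regular with pumping length p.
Choose w = a^p b^{p+p!-1}. Since p ≠ (p+p!-1)+1 = p+p!, w ∈ L; and |w| ≥ p.
By the pumping lemma, w = xyz with |xy| ≤ p and |y| > 0.
Because |xy| ≤ p and w begins with p copies of a, we have y = a^k with 1 ≤ k ≤ p.
Since 1 ≤ k ≤ p, k divides p!; set t = 1 + p!/k. Then xy^t z has p + (p!/k)·k = p + p! copies of a. Now the a-count is p+p! and (b-count)+1 = (p+p!-1)+1 = p+p!, so i ≠ j+1 fails. So xy^t z = a^{p+p!} b^{p+p!-1} ∉ L.
This is a contradiction; hence L is not regular.

a^{p+p!} b^{p+p!-1}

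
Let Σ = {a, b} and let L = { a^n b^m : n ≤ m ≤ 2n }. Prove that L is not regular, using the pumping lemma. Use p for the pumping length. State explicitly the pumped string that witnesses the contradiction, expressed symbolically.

a^{p+k} b^p

Assume L is regular. Let p be the pumping length given by the pumping lemma.
Take w = a^p b^p ∈ L (since p ≤ p ≤ 2p), with |w| = 2p ≥ p.
The pumping lemma gives a decomposition w = xyz where |xy| ≤ p and y is nonempty.
The first p characters of w are a's, so xy (and hence y) consists only of a's. Write y = a^k, 1 ≤ k ≤ p.
Pump with i = 2: xy^2z = a^{p+k} b^p. Now n = p+k > p = m, so the condition n ≤ m fails. Thus xy^2z ∉ L.
This is a contradiction; hence L is not regular.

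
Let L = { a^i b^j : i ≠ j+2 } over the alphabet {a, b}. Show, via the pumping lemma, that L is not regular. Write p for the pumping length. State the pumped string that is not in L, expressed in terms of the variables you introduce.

Suppose for contradiction that L is regular, and let p be the pumping length.
Choose w = a^p b^{p+p!-2}. Since p ≠ (p+p!-2)+2 = p+p!, w ∈ L; and |w| ≥ p.
The pumping lemma gives a decomposition w = xyz where |xy| ≤ p and y is nonempty.
Since the first p symbols of w are all a's and |xy| ≤ p, y lies entirely in the leading a-block: y = a^k for some k with 1 ≤ k ≤ p.
Since 1 ≤ k ≤ p, k divides p!; set t = 1 + p!/k. Then xy^t z has p + (p!/k)·k = p + p! copies of a. Now the a-count is p+p! and (b-count)+2 = (p+p!-2)+2 = p+p!, so i ≠ j+2 fails. So xy^t z = a^{p+p!} b^{p+p!-2} ∉ L.
This contradicts the pumping lemma, so L is not regular.

a^{p+p!} b^{p+p!-2}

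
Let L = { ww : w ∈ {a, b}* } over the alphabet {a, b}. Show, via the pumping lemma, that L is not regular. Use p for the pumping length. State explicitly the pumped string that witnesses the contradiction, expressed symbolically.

Assume L is regular. Let p be the pumping length given by the pumping lemma.
Take w = a^p b^p a^p b^p = uu where u = a^pb^p; then w ∈ L and |w| = 4p ≥ p.
By the pumping lemma, w = xyz with |xy| ≤ p and |y| > 0.
Because |xy| ≤ p and w begins with p copies of a, we have y = a^k with 1 ≤ k ≤ p.
Pump with i = 2: xy^2z = a^{p+k} b^p a^p b^p, of length 4p+k. Suppose this equals vv. The string starts with a and ends with b, so v does too; thus the boundary between the two copies of v is a b→a transition. There is exactly one such transition, at position 2p+k, so |v| = 2p+k and |vv| = 4p+2k ≠ 4p+k since k ≥ 1. So xy^2z ∉ L.
This is a contradiction; hence L is not regular.

a^{p+k} b^p a^p b^p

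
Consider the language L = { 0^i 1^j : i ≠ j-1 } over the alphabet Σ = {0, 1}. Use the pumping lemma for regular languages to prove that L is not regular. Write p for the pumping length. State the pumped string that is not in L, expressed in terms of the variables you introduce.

0^{p+p!} 1^{p+p!+1}

Suppose for contradiction that L is regular, and let p be the pumping length.
Choose w = 0^p 1^{p+p!+1}. Since p ≠ (p+p!+1)-1 = p+p!, w ∈ L; and |w| ≥ p.
Write w = xyz as guaranteed by the lemma, with |xy| ≤ p and |y| ≥ 1.
The first p characters of w are 0's, so xy (and hence y) consists only of 0's. Write y = 0^k, 1 ≤ k ≤ p.
Since 1 ≤ k ≤ p, k divides p!; set t = 1 + p!/k. Then xy^t z has p + (p!/k)·k = p + p! copies of 0. Now the 0-count is p+p! and (1-count)-1 = (p+p!+1)-1 = p+p!, so i ≠ j-1 fails. So xy^t z = 0^{p+p!} 1^{p+p!+1} ∉ L.
Contradiction. Therefore L is not regular.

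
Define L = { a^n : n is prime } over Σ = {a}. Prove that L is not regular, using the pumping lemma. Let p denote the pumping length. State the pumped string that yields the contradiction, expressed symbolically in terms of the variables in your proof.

Suppose for contradiction that L is regular, and let p be the pumping length.
Let q be a prime with q ≥ p+2 (infinitely many primes exist), and take w = a^q ∈ L with |w| = q ≥ p.
Write w = xyz as guaranteed by the lemma, with |xy| ≤ p and y is nonempty.
Then y = a^k for some k with 1 ≤ k ≤ p.
Since 1 ≤ k ≤ p, |xz| = q-k. Pump with i = q+1: |xy^{q+1}z| = (q-k)+(q+1)k = q+qk = q(1+k), which is composite (both factors ≥ 2). So xy^{q+1}z = a^{q(1+k)} ∉ L.
This is a contradiction; hence L is not regular.

a^{q(1+k)}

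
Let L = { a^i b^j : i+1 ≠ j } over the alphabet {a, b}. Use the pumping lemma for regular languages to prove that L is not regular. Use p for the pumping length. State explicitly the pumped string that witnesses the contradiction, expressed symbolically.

Assume L is regular. Let p be the pumping length given by the pumping lemma.
Choose w = a^p b^{p+p!+1}. Since p ≠ (p+p!+1)-1 = p+p!, w ∈ L; and |w| ≥ p.
Write w = xyz as guaranteed by the lemma, with |xy| ≤ p and |y| > 0.
Because |xy| ≤ p and w begins with p copies of a, we have y = a^k with 1 ≤ k ≤ p.
Since 1 ≤ k ≤ p, k divides p!; set t = 1 + p!/k. Then xy^t z has p + (p!/k)·k = p + p! copies of a. Now the a-count is p+p! and (b-count)-1 = (p+p!+1)-1 = p+p!, so i+1 ≠ j fails. So xy^t z = a^{p+p!} b^{p+p!+1} ∉ L.
This contradicts the pumping lemma, so L is not regular.

a^{p+p!} b^{p+p!+1}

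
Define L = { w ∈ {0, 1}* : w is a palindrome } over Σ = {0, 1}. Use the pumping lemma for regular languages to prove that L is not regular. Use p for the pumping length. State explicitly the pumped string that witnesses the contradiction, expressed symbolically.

Assume L is regular; let p be its pumping constant.
Take w = 0^p 1 0^p, a palindrome of length 2p+1 ≥ p.
Write w = xyz as guaranteed by the lemma, with |xy| ≤ p and y is nonempty.
Since the first p symbols of w are all 0's and |xy| ≤ p, y lies entirely in the leading 0-block: y = 0^k for some k with 1 ≤ k ≤ p.
Pump with i = 2: xy^2z = 0^{p+k} 1 0^p. Its reverse is 0^p 1 0^{p+k}, which differs from xy^2z since k ≥ 1. So xy^2z is not a palindrome and xy^2z ∉ L.
This is a contradiction; hence L is not regular.

0^{p+k} 1 0^p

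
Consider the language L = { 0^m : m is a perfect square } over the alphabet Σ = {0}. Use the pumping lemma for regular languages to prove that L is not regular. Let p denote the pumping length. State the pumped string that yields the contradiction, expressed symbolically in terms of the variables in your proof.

0^{p²+k}

Toward a contradiction, assume L is regular with pumping length p.
Take w = 0^{p²} ∈ L with |w| = p² ≥ p.
Write w = xyz as guaranteed by the lemma, with |xy| ≤ p and y is nonempty.
Then y = 0^k for some k with 1 ≤ k ≤ p.
Pump with i = 2: xy^2z = 0^{p²+k}. Since 1 ≤ k ≤ p, p² < p²+k ≤ p²+p < (p+1)², so p²+k lies strictly between consecutive squares and is not a perfect square. So xy^2z ∉ L.
This contradicts the pumping lemma, so L is not regular.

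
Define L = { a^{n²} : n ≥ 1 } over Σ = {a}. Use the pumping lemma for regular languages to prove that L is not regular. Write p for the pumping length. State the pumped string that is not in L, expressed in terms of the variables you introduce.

a^{p²+k}

Assume L is regular. Let p be the pumping length given by the pumping lemma.
Take w = a^{p²} ∈ L with |w| = p² ≥ p.
By the pumping lemma, w = xyz with |xy| ≤ p and |y| > 0.
Then y = a^k for some k with 1 ≤ k ≤ p.
Pump with i = 2: xy^2z = a^{p²+k}. Since 1 ≤ k ≤ p, p² < p²+k ≤ p²+p < (p+1)², so p²+k lies strictly between consecutive squares and is not a perfect square. So xy^2z ∉ L.
This is a contradiction; hence L is not regular.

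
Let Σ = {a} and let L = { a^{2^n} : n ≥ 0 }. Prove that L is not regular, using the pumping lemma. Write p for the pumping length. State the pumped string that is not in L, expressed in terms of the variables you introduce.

Assume L is regular. Let p be the pumping length given by the pumping lemma.
Take w = a^{2^p} ∈ L with |w| = 2^p ≥ p.
Write w = xyz as guaranteed by the lemma, with |xy| ≤ p and y is nonempty.
Then y = a^k for some k with 1 ≤ k ≤ p.
Pump with i = 2: xy^2z = a^{2^p+k}. Since 1 ≤ k ≤ p < 2^p, we have 2^p < 2^p+k < 2^{p+1}, so 2^p+k is not a power of 2. So xy^2z ∉ L.
This contradicts the pumping lemma, so L is not regular.

a^{2^p+k}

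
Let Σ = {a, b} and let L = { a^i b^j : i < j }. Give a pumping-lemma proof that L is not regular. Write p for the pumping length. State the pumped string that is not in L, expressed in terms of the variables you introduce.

a^{p+k} b^{p+1}

Suppose for contradiction that L is regular, and let p be the pumping length.
Choose w = a^p b^{p+1} ∈ L, with |w| = 2p+1 ≥ p.
Write w = xyz as guaranteed by the lemma, with |xy| ≤ p and |y| > 0.
Because |xy| ≤ p and w begins with p copies of a, we have y = a^k with 1 ≤ k ≤ p.
Consider xy^2z = a^{p+k} b^{p+1}. Since k ≥ 1, the a-count p+k is at least p+1, so i < j fails; thus xy^2z ∉ L.
This is a contradiction; hence L is not regular.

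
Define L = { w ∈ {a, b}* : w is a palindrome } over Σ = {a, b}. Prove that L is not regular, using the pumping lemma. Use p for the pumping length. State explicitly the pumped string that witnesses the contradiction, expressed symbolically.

Assume L is regular. Let p be the pumping length given by the pumping lemma.
Take w = a^p b a^p, a palindrome of length 2p+1 ≥ p.
The pumping lemma gives a decomposition w = xyz where |xy| ≤ p and |y| > 0.
The first p characters of w are a's, so xy (and hence y) consists only of a's. Write y = a^k, 1 ≤ k ≤ p.
Pump with i = 2: xy^2z = a^{p+k} b a^p. Its reverse is a^p b a^{p+k}, which differs from xy^2z since k ≥ 1. So xy^2z is not a palindrome and xy^2z ∉ L.
Contradiction. Therefore L is not regular.

a^{p+k} b a^p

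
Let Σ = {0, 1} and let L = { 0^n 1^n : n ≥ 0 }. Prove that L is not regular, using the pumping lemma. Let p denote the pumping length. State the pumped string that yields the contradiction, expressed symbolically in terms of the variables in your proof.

0^{p+k} 1^p

Suppose for contradiction that L is regular, and let p be the pumping length.
Choose w = 0^p 1^p, which is in L with |w| = 2p ≥ p.
Write w = xyz as guaranteed by the lemma, with |xy| ≤ p and y is nonempty.
Since the first p symbols of w are all 0's and |xy| ≤ p, y lies entirely in the leading 0-block: y = 0^k for some k with 1 ≤ k ≤ p.
Pump with i = 2: xy^2z = 0^{p+k} 1^p. For this to lie in L we would need p = p+k, which forces k = 0. But k ≥ 1, so xy^2z ∉ L.
Contradiction. Therefore L is not regular.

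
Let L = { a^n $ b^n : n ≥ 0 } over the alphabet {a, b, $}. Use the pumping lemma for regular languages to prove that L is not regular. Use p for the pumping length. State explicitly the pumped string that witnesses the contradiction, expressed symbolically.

Assume L is regular; let p be its pumping constant.
Take w = a^p $ b^p ∈ L with |w| = 2p+1 ≥ p.
The pumping lemma gives a decomposition w = xyz where |xy| ≤ p and |y| ≥ 1.
Because |xy| ≤ p and w begins with p copies of a, we have y = a^k with 1 ≤ k ≤ p.
Pump with i = 2: xy^2z = a^{p+k} $ b^p, which would require p+k = p. But k ≥ 1, so xy^2z ∉ L.
This contradicts the pumping lemma, so L is not regular.

a^{p+k} $ b^p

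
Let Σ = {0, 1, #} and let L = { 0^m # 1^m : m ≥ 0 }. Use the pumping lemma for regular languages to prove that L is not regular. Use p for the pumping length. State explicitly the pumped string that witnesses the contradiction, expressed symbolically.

Assume L is regular. Let p be the pumping length given by the pumping lemma.
Take w = 0^p # 1^p ∈ L with |w| = 2p+1 ≥ p.
Write w = xyz as guaranteed by the lemma, with |xy| ≤ p and y is nonempty.
Since the first p symbols of w are all 0's and |xy| ≤ p, y lies entirely in the leading 0-block: y = 0^k for some k with 1 ≤ k ≤ p.
Pump with i = 2: xy^2z = 0^{p+k} # 1^p, which would require p+k = p. But k ≥ 1, so xy^2z ∉ L.
This is a contradiction; hence L is not regular.

0^{p+k} # 1^p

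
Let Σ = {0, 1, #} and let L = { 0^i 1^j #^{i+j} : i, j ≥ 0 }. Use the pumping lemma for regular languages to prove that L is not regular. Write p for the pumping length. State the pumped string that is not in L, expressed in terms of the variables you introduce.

0^{p+k} 1^p #^{2p}

Toward a contradiction, assume L is regular with pumping length p.
Take w = 0^p 1^p #^{2p} ∈ L (with i=j=p, i+j=2p), |w| = 4p ≥ p.
The pumping lemma gives a decomposition w = xyz where |xy| ≤ p and |y| ≥ 1.
Because |xy| ≤ p and w begins with p copies of 0, we have y = 0^k with 1 ≤ k ≤ p.
Consider xy^2z = 0^{p+k} 1^p #^{2p}. Now the 0- and 1-counts sum to 2p+k, but the #-count is 2p ≠ 2p+k. So xy^2z ∉ L.
Contradiction. Therefore L is not regular.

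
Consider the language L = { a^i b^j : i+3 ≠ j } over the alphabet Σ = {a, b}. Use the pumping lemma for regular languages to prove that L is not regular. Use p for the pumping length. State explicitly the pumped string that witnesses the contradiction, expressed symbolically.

Assume L is regular; let p be its pumping constant.
Choose w = a^p b^{p+p!+3}. Since p ≠ (p+p!+3)-3 = p+p!, w ∈ L; and |w| ≥ p.
Write w = xyz as guaranteed by the lemma, with |xy| ≤ p and y is nonempty.
Since the first p symbols of w are all a's and |xy| ≤ p, y lies entirely in the leading a-block: y = a^k for some k with 1 ≤ k ≤ p.
Since 1 ≤ k ≤ p, k divides p!; set t = 1 + p!/k. Then xy^t z has p + (p!/k)·k = p + p! copies of a. Now the a-count is p+p! and (b-count)-3 = (p+p!+3)-3 = p+p!, so i+3 ≠ j fails. So xy^t z = a^{p+p!} b^{p+p!+3} ∉ L.
This contradicts the pumping lemma, so L is not regular.

a^{p+p!} b^{p+p!+3}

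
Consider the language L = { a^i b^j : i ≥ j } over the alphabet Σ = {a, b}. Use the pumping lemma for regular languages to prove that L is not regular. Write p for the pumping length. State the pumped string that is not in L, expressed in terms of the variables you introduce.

a^{p-k} b^p

Toward a contradiction, assume L is regular with pumping length p.
Choose w = a^p b^p ∈ L, with |w| = 2p ≥ p.
By the pumping lemma, w = xyz with |xy| ≤ p and y is nonempty.
The first p characters of w are a's, so xy (and hence y) consists only of a's. Write y = a^k, 1 ≤ k ≤ p.
Consider xy^0z = xz = a^{p-k} b^p. Since k ≥ 1, the a-count p-k is less than p, so i ≥ j fails; thus xz ∉ L.
Contradiction. Therefore L is not regular.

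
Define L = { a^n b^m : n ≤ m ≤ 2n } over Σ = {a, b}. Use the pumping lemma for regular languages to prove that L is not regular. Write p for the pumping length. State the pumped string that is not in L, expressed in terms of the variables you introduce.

Toward a contradiction, assume L is regular with pumping length p.
Take w = a^p b^p ∈ L (since p ≤ p ≤ 2p), with |w| = 2p ≥ p.
Write w = xyz as guaranteed by the lemma, with |xy| ≤ p and |y| > 0.
Because |xy| ≤ p and w begins with p copies of a, we have y = a^k with 1 ≤ k ≤ p.
Pump with i = 2: xy^2z = a^{p+k} b^p. Now n = p+k > p = m, so the condition n ≤ m fails. Thus xy^2z ∉ L.
This is a contradiction; hence L is not regular.

a^{p+k} b^p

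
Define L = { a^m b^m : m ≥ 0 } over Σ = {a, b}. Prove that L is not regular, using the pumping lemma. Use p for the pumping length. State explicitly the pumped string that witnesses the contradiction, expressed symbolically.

Suppose for contradiction that L is regular, and let p be the pumping length.
Take w = a^p b^p. Then w ∈ L and |w| = 2p ≥ p.
By the pumping lemma, w = xyz with |xy| ≤ p and |y| > 0.
Since the first p symbols of w are all a's and |xy| ≤ p, y lies entirely in the leading a-block: y = a^k for some k with 1 ≤ k ≤ p.
Pump with i = 2: xy^2z = a^{p+k} b^p. For this to lie in L we would need p = p+k, which forces k = 0. But k ≥ 1, so xy^2z ∉ L.
This contradicts the pumping lemma, so L is not regular.

a^{p+k} b^p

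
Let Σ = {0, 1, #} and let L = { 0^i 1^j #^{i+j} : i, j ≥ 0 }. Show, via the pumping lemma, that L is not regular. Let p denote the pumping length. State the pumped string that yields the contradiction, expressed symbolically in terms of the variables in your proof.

Assume L is regular. Let p be the pumping length given by the pumping lemma.
Take w = 0^p 1^p #^{2p} ∈ L (with i=j=p, i+j=2p), |w| = 4p ≥ p.
By the pumping lemma, w = xyz with |xy| ≤ p and |y| > 0.
The first p characters of w are 0's, so xy (and hence y) consists only of 0's. Write y = 0^k, 1 ≤ k ≤ p.
Consider xy^2z = 0^{p+k} 1^p #^{2p}. Now the 0- and 1-counts sum to 2p+k, but the #-count is 2p ≠ 2p+k. So xy^2z ∉ L.
This contradicts the pumping lemma, so L is not regular.

0^{p+k} 1^p #^{2p}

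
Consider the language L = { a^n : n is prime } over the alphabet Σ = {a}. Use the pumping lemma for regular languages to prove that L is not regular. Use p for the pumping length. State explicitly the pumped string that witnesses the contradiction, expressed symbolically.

Suppose for contradiction that L is regular, and let p be the pumping length.
Let q be a prime with q ≥ p+2 (infinitely many primes exist), and take w = a^q ∈ L with |w| = q ≥ p.
By the pumping lemma, w = xyz with |xy| ≤ p and y is nonempty.
Then y = a^k for some k with 1 ≤ k ≤ p.
Since 1 ≤ k ≤ p, |xz| = q-k. Pump with i = q+1: |xy^{q+1}z| = (q-k)+(q+1)k = q+qk = q(1+k), which is composite (both factors ≥ 2). So xy^{q+1}z = a^{q(1+k)} ∉ L.
This is a contradiction; hence L is not regular.

a^{q(1+k)}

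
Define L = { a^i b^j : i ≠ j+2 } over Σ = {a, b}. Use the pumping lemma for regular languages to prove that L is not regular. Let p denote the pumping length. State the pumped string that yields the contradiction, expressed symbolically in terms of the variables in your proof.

Toward a contradiction, assume L is regular with pumping length p.
Choose w = a^p b^{p+p!-2}. Since p ≠ (p+p!-2)+2 = p+p!, w ∈ L; and |w| ≥ p.
Write w = xyz as guaranteed by the lemma, with |xy| ≤ p and |y| > 0.
Since the first p symbols of w are all a's and |xy| ≤ p, y lies entirely in the leading a-block: y = a^k for some k with 1 ≤ k ≤ p.
Since 1 ≤ k ≤ p, k divides p!; set t = 1 + p!/k. Then xy^t z has p + (p!/k)·k = p + p! copies of a. Now the a-count is p+p! and (b-count)+2 = (p+p!-2)+2 = p+p!, so i ≠ j+2 fails. So xy^t z = a^{p+p!} b^{p+p!-2} ∉ L.
Contradiction. Therefore L is not regular.

a^{p+p!} b^{p+p!-2}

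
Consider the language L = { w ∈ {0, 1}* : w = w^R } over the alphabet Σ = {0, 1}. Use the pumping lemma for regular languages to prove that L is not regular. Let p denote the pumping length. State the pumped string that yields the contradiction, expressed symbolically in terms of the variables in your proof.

0^{p+k} 1 0^p

Toward a contradiction, assume L is regular with pumping length p.
Take w = 0^p 1 0^p, a palindrome of length 2p+1 ≥ p.
By the pumping lemma, w = xyz with |xy| ≤ p and y is nonempty.
Since the first p symbols of w are all 0's and |xy| ≤ p, y lies entirely in the leading 0-block: y = 0^k for some k with 1 ≤ k ≤ p.
Pump with i = 2: xy^2z = 0^{p+k} 1 0^p. Its reverse is 0^p 1 0^{p+k}, which differs from xy^2z since k ≥ 1. So xy^2z is not a palindrome and xy^2z ∉ L.
Contradiction. Therefore L is not regular.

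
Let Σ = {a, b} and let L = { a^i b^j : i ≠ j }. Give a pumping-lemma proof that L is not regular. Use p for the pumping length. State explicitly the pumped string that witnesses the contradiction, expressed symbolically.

a^{p+p!} b^{p+p!}

Toward a contradiction, assume L is regular with pumping length p.
Choose w = a^p b^{p+p!}. Since p ≠ p+p!, w ∈ L; and |w| ≥ p.
Write w = xyz as guaranteed by the lemma, with |xy| ≤ p and y is nonempty.
Because |xy| ≤ p and w begins with p copies of a, we have y = a^k with 1 ≤ k ≤ p.
Since 1 ≤ k ≤ p, k divides p!; set t = 1 + p!/k. Then xy^t z has p + (p!/k)·k = p + p! copies of a. Now the a-count equals the b-count, so i ≠ j fails. So xy^t z = a^{p+p!} b^{p+p!} ∉ L.
Contradiction. Therefore L is not regular.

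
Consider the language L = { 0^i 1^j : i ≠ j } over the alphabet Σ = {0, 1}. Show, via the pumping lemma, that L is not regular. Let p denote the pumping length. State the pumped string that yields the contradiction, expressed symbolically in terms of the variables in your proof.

0^{p+p!} 1^{p+p!}

Assume L is regular. Let p be the pumping length given by the pumping lemma.
Choose w = 0^p 1^{p+p!}. Since p ≠ p+p!, w ∈ L; and |w| ≥ p.
The pumping lemma gives a decomposition w = xyz where |xy| ≤ p and |y| > 0.
The first p characters of w are 0's, so xy (and hence y) consists only of 0's. Write y = 0^k, 1 ≤ k ≤ p.
Since 1 ≤ k ≤ p, k divides p!; set t = 1 + p!/k. Then xy^t z has p + (p!/k)·k = p + p! copies of 0. Now the 0-count equals the 1-count, so i ≠ j fails. So xy^t z = 0^{p+p!} 1^{p+p!} ∉ L.
This is a contradiction; hence L is not regular.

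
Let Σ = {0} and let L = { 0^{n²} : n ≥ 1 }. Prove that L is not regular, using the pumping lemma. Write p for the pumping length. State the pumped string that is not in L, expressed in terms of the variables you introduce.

0^{p²+k}

Suppose for contradiction that L is regular, and let p be the pumping length.
Take w = 0^{p²} ∈ L with |w| = p² ≥ p.
Write w = xyz as guaranteed by the lemma, with |xy| ≤ p and |y| > 0.
Then y = 0^k for some k with 1 ≤ k ≤ p.
Pump with i = 2: xy^2z = 0^{p²+k}. Since 1 ≤ k ≤ p, p² < p²+k ≤ p²+p < (p+1)², so p²+k lies strictly between consecutive squares and is not a perfect square. So xy^2z ∉ L.
This is a contradiction; hence L is not regular.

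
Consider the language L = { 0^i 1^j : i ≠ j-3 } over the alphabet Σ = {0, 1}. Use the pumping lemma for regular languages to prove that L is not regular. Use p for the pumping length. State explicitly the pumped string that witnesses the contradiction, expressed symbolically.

0^{p+p!} 1^{p+p!+3}

Toward a contradiction, assume L is regular with pumping length p.
Choose w = 0^p 1^{p+p!+3}. Since p ≠ (p+p!+3)-3 = p+p!, w ∈ L; and |w| ≥ p.
Write w = xyz as guaranteed by the lemma, with |xy| ≤ p and |y| > 0.
Because |xy| ≤ p and w begins with p copies of 0, we have y = 0^k with 1 ≤ k ≤ p.
Since 1 ≤ k ≤ p, k divides p!; set t = 1 + p!/k. Then xy^t z has p + (p!/k)·k = p + p! copies of 0. Now the 0-count is p+p! and (1-count)-3 = (p+p!+3)-3 = p+p!, so i ≠ j-3 fails. So xy^t z = 0^{p+p!} 1^{p+p!+3} ∉ L.
This is a contradiction; hence L is not regular.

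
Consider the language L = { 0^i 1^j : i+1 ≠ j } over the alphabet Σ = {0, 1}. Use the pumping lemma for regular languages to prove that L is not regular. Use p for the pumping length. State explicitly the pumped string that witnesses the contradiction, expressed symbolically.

Assume L is regular. Let p be the pumping length given by the pumping lemma.
Choose w = 0^p 1^{p+p!+1}. Since p ≠ (p+p!+1)-1 = p+p!, w ∈ L; and |w| ≥ p.
By the pumping lemma, w = xyz with |xy| ≤ p and |y| > 0.
The first p characters of w are 0's, so xy (and hence y) consists only of 0's. Write y = 0^k, 1 ≤ k ≤ p.
Since 1 ≤ k ≤ p, k divides p!; set t = 1 + p!/k. Then xy^t z has p + (p!/k)·k = p + p! copies of 0. Now the 0-count is p+p! and (1-count)-1 = (p+p!+1)-1 = p+p!, so i+1 ≠ j fails. So xy^t z = 0^{p+p!} 1^{p+p!+1} ∉ L.
Contradiction. Therefore L is not regular.

0^{p+p!} 1^{p+p!+1}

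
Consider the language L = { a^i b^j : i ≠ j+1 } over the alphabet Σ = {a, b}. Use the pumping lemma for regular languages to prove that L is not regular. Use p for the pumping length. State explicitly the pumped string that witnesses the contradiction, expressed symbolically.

Suppose for contradiction that L is regular, and let p be the pumping length.
Choose w = a^p b^{p+p!-1}. Since p ≠ (p+p!-1)+1 = p+p!, w ∈ L; and |w| ≥ p.
Write w = xyz as guaranteed by the lemma, with |xy| ≤ p and |y| > 0.
Since the first p symbols of w are all a's and |xy| ≤ p, y lies entirely in the leading a-block: y = a^k for some k with 1 ≤ k ≤ p.
Since 1 ≤ k ≤ p, k divides p!; set t = 1 + p!/k. Then xy^t z has p + (p!/k)·k = p + p! copies of a. Now the a-count is p+p! and (b-count)+1 = (p+p!-1)+1 = p+p!, so i ≠ j+1 fails. So xy^t z = a^{p+p!} b^{p+p!-1} ∉ L.
Contradiction. Therefore L is not regular.

a^{p+p!} b^{p+p!-1}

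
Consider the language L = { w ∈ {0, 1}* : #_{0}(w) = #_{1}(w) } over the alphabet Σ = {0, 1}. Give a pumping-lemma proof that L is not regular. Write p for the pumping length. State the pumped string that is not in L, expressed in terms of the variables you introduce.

0^{p+k} 1^p

Assume L is regular; let p be its pumping constant.
Choose w = 0^p 1^p ∈ L with |w| = 2p ≥ p.
By the pumping lemma, w = xyz with |xy| ≤ p and |y| ≥ 1.
Since the first p symbols of w are all 0's and |xy| ≤ p, y lies entirely in the leading 0-block: y = 0^k for some k with 1 ≤ k ≤ p.
Pump with i = 2: xy^2z = 0^{p+k} 1^p has p+k occurrences of 0 but only p of 1. Since k ≥ 1 the counts differ, so xy^2z ∉ L.
This is a contradiction; hence L is not regular.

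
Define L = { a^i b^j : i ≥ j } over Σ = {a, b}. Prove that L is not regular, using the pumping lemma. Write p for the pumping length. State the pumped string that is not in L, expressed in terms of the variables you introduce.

a^{p-k} b^p

Assume L is regular. Let p be the pumping length given by the pumping lemma.
Choose w = a^p b^p ∈ L, with |w| = 2p ≥ p.
Write w = xyz as guaranteed by the lemma, with |xy| ≤ p and |y| ≥ 1.
Because |xy| ≤ p and w begins with p copies of a, we have y = a^k with 1 ≤ k ≤ p.
Consider xy^0z = xz = a^{p-k} b^p. Since k ≥ 1, the a-count p-k is less than p, so i ≥ j fails; thus xz ∉ L.
This is a contradiction; hence L is not regular.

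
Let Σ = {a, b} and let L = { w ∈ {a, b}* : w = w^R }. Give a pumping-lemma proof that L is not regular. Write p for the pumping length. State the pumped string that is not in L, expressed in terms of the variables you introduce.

a^{p+k} b a^p

Toward a contradiction, assume L is regular with pumping length p.
Take w = a^p b a^p, a palindrome of length 2p+1 ≥ p.
By the pumping lemma, w = xyz with |xy| ≤ p and y is nonempty.
Since the first p symbols of w are all a's and |xy| ≤ p, y lies entirely in the leading a-block: y = a^k for some k with 1 ≤ k ≤ p.
Pump with i = 2: xy^2z = a^{p+k} b a^p. Its reverse is a^p b a^{p+k}, which differs from xy^2z since k ≥ 1. So xy^2z is not a palindrome and xy^2z ∉ L.
Contradiction. Therefore L is not regular.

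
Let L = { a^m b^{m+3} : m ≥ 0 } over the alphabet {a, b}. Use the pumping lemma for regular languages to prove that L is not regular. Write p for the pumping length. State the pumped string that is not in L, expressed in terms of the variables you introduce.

a^{p+k} b^{p+3}

Toward a contradiction, assume L is regular with pumping length p.
Take w = a^p b^{p+3}. Then w ∈ L and |w| = 2p+3 ≥ p.
By the pumping lemma, w = xyz with |xy| ≤ p and y is nonempty.
Because |xy| ≤ p and w begins with p copies of a, we have y = a^k with 1 ≤ k ≤ p.
Pump with i = 2: xy^2z = a^{p+k} b^{p+3}. For this to lie in L we would need p+3 = (p+k)+3, which forces k = 0. But k ≥ 1, so xy^2z ∉ L.
Contradiction. Therefore L is not regular.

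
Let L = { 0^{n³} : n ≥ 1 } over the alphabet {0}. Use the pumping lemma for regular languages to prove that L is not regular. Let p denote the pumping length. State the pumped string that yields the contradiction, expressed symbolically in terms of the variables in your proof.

Assume L is regular. Let p be the pumping length given by the pumping lemma.
Take w = 0^{p³} ∈ L with |w| = p³ ≥ p.
By the pumping lemma, w = xyz with |xy| ≤ p and |y| > 0.
Then y = 0^k for some k with 1 ≤ k ≤ p.
Pump with i = 2: xy^2z = 0^{p³+k}. Since 1 ≤ k ≤ p, p³ < p³+k ≤ p³+p < p³+3p²+3p+1 = (p+1)³, so p³+k is not a perfect cube. So xy^2z ∉ L.
Contradiction. Therefore L is not regular.

0^{p³+k}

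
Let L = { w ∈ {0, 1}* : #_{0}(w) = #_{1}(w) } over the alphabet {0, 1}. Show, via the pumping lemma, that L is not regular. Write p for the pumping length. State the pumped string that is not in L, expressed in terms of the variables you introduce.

Suppose for contradiction that L is regular, and let p be the pumping length.
Choose w = 0^p 1^p ∈ L with |w| = 2p ≥ p.
The pumping lemma gives a decomposition w = xyz where |xy| ≤ p and y is nonempty.
The first p characters of w are 0's, so xy (and hence y) consists only of 0's. Write y = 0^k, 1 ≤ k ≤ p.
Pump with i = 2: xy^2z = 0^{p+k} 1^p has p+k occurrences of 0 but only p of 1. Since k ≥ 1 the counts differ, so xy^2z ∉ L.
Contradiction. Therefore L is not regular.

0^{p+k} 1^p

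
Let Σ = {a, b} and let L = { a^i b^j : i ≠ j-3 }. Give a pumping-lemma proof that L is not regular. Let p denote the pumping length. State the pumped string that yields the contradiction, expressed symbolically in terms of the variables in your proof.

Assume L is regular. Let p be the pumping length given by the pumping lemma.
Choose w = a^p b^{p+p!+3}. Since p ≠ (p+p!+3)-3 = p+p!, w ∈ L; and |w| ≥ p.
By the pumping lemma, w = xyz with |xy| ≤ p and |y| > 0.
Because |xy| ≤ p and w begins with p copies of a, we have y = a^k with 1 ≤ k ≤ p.
Since 1 ≤ k ≤ p, k divides p!; set t = 1 + p!/k. Then xy^t z has p + (p!/k)·k = p + p! copies of a. Now the a-count is p+p! and (b-count)-3 = (p+p!+3)-3 = p+p!, so i ≠ j-3 fails. So xy^t z = a^{p+p!} b^{p+p!+3} ∉ L.
This is a contradiction; hence L is not regular.

a^{p+p!} b^{p+p!+3}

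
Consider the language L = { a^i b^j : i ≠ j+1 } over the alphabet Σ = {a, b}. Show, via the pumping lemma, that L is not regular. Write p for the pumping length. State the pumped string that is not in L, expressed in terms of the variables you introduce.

a^{p+p!} b^{p+p!-1}

Assume L is regular. Let p be the pumping length given by the pumping lemma.
Choose w = a^p b^{p+p!-1}. Since p ≠ (p+p!-1)+1 = p+p!, w ∈ L; and |w| ≥ p.
Write w = xyz as guaranteed by the lemma, with |xy| ≤ p and |y| ≥ 1.
The first p characters of w are a's, so xy (and hence y) consists only of a's. Write y = a^k, 1 ≤ k ≤ p.
Since 1 ≤ k ≤ p, k divides p!; set t = 1 + p!/k. Then xy^t z has p + (p!/k)·k = p + p! copies of a. Now the a-count is p+p! and (b-count)+1 = (p+p!-1)+1 = p+p!, so i ≠ j+1 fails. So xy^t z = a^{p+p!} b^{p+p!-1} ∉ L.
This is a contradiction; hence L is not regular.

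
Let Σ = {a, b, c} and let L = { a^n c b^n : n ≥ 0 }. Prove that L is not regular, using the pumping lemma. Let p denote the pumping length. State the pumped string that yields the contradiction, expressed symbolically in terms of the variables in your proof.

Toward a contradiction, assume L is regular with pumping length p.
Take w = a^p c b^p ∈ L with |w| = 2p+1 ≥ p.
By the pumping lemma, w = xyz with |xy| ≤ p and y is nonempty.
The first p characters of w are a's, so xy (and hence y) consists only of a's. Write y = a^k, 1 ≤ k ≤ p.
Pump with i = 2: xy^2z = a^{p+k} c b^p, which would require p+k = p. But k ≥ 1, so xy^2z ∉ L.
This contradicts the pumping lemma, so L is not regular.

a^{p+k} c b^p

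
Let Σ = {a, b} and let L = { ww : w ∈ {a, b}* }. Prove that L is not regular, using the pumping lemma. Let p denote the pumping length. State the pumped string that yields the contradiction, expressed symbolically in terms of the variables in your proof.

a^{p+k} b^p a^p b^p

Assume L is regular. Let p be the pumping length given by the pumping lemma.
Take w = a^p b^p a^p b^p = uu where u = a^pb^p; then w ∈ L and |w| = 4p ≥ p.
Write w = xyz as guaranteed by the lemma, with |xy| ≤ p and y is nonempty.
Because |xy| ≤ p and w begins with p copies of a, we have y = a^k with 1 ≤ k ≤ p.
Pump with i = 2: xy^2z = a^{p+k} b^p a^p b^p, of length 4p+k. Suppose this equals vv. The string starts with a and ends with b, so v does too; thus the boundary between the two copies of v is a b→a transition. There is exactly one such transition, at position 2p+k, so |v| = 2p+k and |vv| = 4p+2k ≠ 4p+k since k ≥ 1. So xy^2z ∉ L.
Contradiction. Therefore L is not regular.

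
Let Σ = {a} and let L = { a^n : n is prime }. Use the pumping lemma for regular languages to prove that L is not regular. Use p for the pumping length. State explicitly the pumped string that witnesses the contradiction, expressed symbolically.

a^{q(1+k)}

Suppose for contradiction that L is regular, and let p be the pumping length.
Let q be a prime with q ≥ p+2 (infinitely many primes exist), and take w = a^q ∈ L with |w| = q ≥ p.
The pumping lemma gives a decomposition w = xyz where |xy| ≤ p and |y| > 0.
Then y = a^k for some k with 1 ≤ k ≤ p.
Since 1 ≤ k ≤ p, |xz| = q-k. Pump with i = q+1: |xy^{q+1}z| = (q-k)+(q+1)k = q+qk = q(1+k), which is composite (both factors ≥ 2). So xy^{q+1}z = a^{q(1+k)} ∉ L.
This contradicts the pumping lemma, so L is not regular.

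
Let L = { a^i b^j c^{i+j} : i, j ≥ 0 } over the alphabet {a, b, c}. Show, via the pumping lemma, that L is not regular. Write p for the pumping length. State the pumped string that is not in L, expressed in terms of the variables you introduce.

Assume L is regular. Let p be the pumping length given by the pumping lemma.
Take w = a^p b^p c^{2p} ∈ L (with i=j=p, i+j=2p), |w| = 4p ≥ p.
By the pumping lemma, w = xyz with |xy| ≤ p and |y| ≥ 1.
The first p characters of w are a's, so xy (and hence y) consists only of a's. Write y = a^k, 1 ≤ k ≤ p.
Consider xy^2z = a^{p+k} b^p c^{2p}. Now the a- and b-counts sum to 2p+k, but the c-count is 2p ≠ 2p+k. So xy^2z ∉ L.
Contradiction. Therefore L is not regular.

a^{p+k} b^p c^{2p}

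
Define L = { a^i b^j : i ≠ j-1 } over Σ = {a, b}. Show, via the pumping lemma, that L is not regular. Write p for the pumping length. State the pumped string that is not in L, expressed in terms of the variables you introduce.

Assume L is regular. Let p be the pumping length given by the pumping lemma.
Choose w = a^p b^{p+p!+1}. Since p ≠ (p+p!+1)-1 = p+p!, w ∈ L; and |w| ≥ p.
By the pumping lemma, w = xyz with |xy| ≤ p and y is nonempty.
Since the first p symbols of w are all a's and |xy| ≤ p, y lies entirely in the leading a-block: y = a^k for some k with 1 ≤ k ≤ p.
Since 1 ≤ k ≤ p, k divides p!; set t = 1 + p!/k. Then xy^t z has p + (p!/k)·k = p + p! copies of a. Now the a-count is p+p! and (b-count)-1 = (p+p!+1)-1 = p+p!, so i ≠ j-1 fails. So xy^t z = a^{p+p!} b^{p+p!+1} ∉ L.
Contradiction. Therefore L is not regular.

a^{p+p!} b^{p+p!+1}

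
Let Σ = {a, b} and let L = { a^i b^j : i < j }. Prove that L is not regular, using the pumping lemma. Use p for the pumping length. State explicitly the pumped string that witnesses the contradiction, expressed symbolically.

Assume L is regular. Let p be the pumping length given by the pumping lemma.
Choose w = a^p b^{p+1} ∈ L, with |w| = 2p+1 ≥ p.
The pumping lemma gives a decomposition w = xyz where |xy| ≤ p and |y| > 0.
Since the first p symbols of w are all a's and |xy| ≤ p, y lies entirely in the leading a-block: y = a^k for some k with 1 ≤ k ≤ p.
Consider xy^2z = a^{p+k} b^{p+1}. Since k ≥ 1, the a-count p+k is at least p+1, so i < j fails; thus xy^2z ∉ L.
This is a contradiction; hence L is not regular.

a^{p+k} b^{p+1}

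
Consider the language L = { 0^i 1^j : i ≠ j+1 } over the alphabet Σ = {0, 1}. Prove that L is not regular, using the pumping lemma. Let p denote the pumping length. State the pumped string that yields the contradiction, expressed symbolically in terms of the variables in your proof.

0^{p+p!} 1^{p+p!-1}

Assume L is regular; let p be its pumping constant.
Choose w = 0^p 1^{p+p!-1}. Since p ≠ (p+p!-1)+1 = p+p!, w ∈ L; and |w| ≥ p.
By the pumping lemma, w = xyz with |xy| ≤ p and y is nonempty.
Because |xy| ≤ p and w begins with p copies of 0, we have y = 0^k with 1 ≤ k ≤ p.
Since 1 ≤ k ≤ p, k divides p!; set t = 1 + p!/k. Then xy^t z has p + (p!/k)·k = p + p! copies of 0. Now the 0-count is p+p! and (1-count)+1 = (p+p!-1)+1 = p+p!, so i ≠ j+1 fails. So xy^t z = 0^{p+p!} 1^{p+p!-1} ∉ L.
This is a contradiction; hence L is not regular.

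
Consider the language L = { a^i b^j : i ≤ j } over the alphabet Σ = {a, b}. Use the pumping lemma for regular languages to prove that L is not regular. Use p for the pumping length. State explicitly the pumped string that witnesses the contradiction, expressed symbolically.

a^{p+k} b^p

Assume L is regular. Let p be the pumping length given by the pumping lemma.
Choose w = a^p b^p ∈ L, with |w| = 2p ≥ p.
Write w = xyz as guaranteed by the lemma, with |xy| ≤ p and |y| > 0.
Because |xy| ≤ p and w begins with p copies of a, we have y = a^k with 1 ≤ k ≤ p.
Consider xy^2z = a^{p+k} b^p. Since k ≥ 1, the a-count p+k exceeds the b-count p, so i ≤ j fails; thus xy^2z ∉ L.
This contradicts the pumping lemma, so L is not regular.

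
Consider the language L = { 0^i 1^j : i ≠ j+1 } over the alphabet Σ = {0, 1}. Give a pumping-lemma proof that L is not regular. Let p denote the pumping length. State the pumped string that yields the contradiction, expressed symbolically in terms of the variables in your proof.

Assume L is regular. Let p be the pumping length given by the pumping lemma.
Choose w = 0^p 1^{p+p!-1}. Since p ≠ (p+p!-1)+1 = p+p!, w ∈ L; and |w| ≥ p.
The pumping lemma gives a decomposition w = xyz where |xy| ≤ p and |y| ≥ 1.
Since the first p symbols of w are all 0's and |xy| ≤ p, y lies entirely in the leading 0-block: y = 0^k for some k with 1 ≤ k ≤ p.
Since 1 ≤ k ≤ p, k divides p!; set t = 1 + p!/k. Then xy^t z has p + (p!/k)·k = p + p! copies of 0. Now the 0-count is p+p! and (1-count)+1 = (p+p!-1)+1 = p+p!, so i ≠ j+1 fails. So xy^t z = 0^{p+p!} 1^{p+p!-1} ∉ L.
Contradiction. Therefore L is not regular.

0^{p+p!} 1^{p+p!-1}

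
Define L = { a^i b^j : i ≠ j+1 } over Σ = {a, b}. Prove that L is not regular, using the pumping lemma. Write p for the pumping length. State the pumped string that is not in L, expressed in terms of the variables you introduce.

a^{p+p!} b^{p+p!-1}

Assume L is regular. Let p be the pumping length given by the pumping lemma.
Choose w = a^p b^{p+p!-1}. Since p ≠ (p+p!-1)+1 = p+p!, w ∈ L; and |w| ≥ p.
The pumping lemma gives a decomposition w = xyz where |xy| ≤ p and |y| > 0.
Because |xy| ≤ p and w begins with p copies of a, we have y = a^k with 1 ≤ k ≤ p.
Since 1 ≤ k ≤ p, k divides p!; set t = 1 + p!/k. Then xy^t z has p + (p!/k)·k = p + p! copies of a. Now the a-count is p+p! and (b-count)+1 = (p+p!-1)+1 = p+p!, so i ≠ j+1 fails. So xy^t z = a^{p+p!} b^{p+p!-1} ∉ L.
Contradiction. Therefore L is not regular.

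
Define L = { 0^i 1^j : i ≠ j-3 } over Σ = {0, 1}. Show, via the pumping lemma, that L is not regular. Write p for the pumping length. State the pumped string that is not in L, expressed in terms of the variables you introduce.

0^{p+p!} 1^{p+p!+3}

Assume L is regular. Let p be the pumping length given by the pumping lemma.
Choose w = 0^p 1^{p+p!+3}. Since p ≠ (p+p!+3)-3 = p+p!, w ∈ L; and |w| ≥ p.
Write w = xyz as guaranteed by the lemma, with |xy| ≤ p and |y| ≥ 1.
Since the first p symbols of w are all 0's and |xy| ≤ p, y lies entirely in the leading 0-block: y = 0^k for some k with 1 ≤ k ≤ p.
Since 1 ≤ k ≤ p, k divides p!; set t = 1 + p!/k. Then xy^t z has p + (p!/k)·k = p + p! copies of 0. Now the 0-count is p+p! and (1-count)-3 = (p+p!+3)-3 = p+p!, so i ≠ j-3 fails. So xy^t z = 0^{p+p!} 1^{p+p!+3} ∉ L.
This contradicts the pumping lemma, so L is not regular.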